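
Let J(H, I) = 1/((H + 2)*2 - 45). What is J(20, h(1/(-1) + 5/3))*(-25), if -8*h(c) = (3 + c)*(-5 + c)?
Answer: 25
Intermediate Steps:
h(c) = -(-5 + c)*(3 + c)/8 (h(c) = -(3 + c)*(-5 + c)/8 = -(-5 + c)*(3 + c)/8)
J(H, I) = 1/(-41 + 2*H) (J(H, I) = 1/((2 + H)*2 - 45) = 1/((4 + 2*H) - 45) = 1/(-41 + 2*H))
J(20, h(1/(-1) + 5/3))*(-25) = -25/(-41 + 2*20) = -25/(-41 + 40) = -25/(-1) = -1*(-25) = 25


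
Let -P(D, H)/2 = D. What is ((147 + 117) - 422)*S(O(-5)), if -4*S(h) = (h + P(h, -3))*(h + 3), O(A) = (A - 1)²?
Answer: -55458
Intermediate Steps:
O(A) = (-1 + A)²
P(D, H) = -2*D
S(h) = h*(3 + h)/4 (S(h) = -(h - 2*h)*(h + 3)/4 = -(-h)*(3 + h)/4 = -(-1)*h*(3 + h)/4 = h*(3 + h)/4)
((147 + 117) - 422)*S(O(-5)) = ((147 + 117) - 422)*((-1 - 5)²*(3 + (-1 - 5)²)/4) = (264 - 422)*((¼)*(-6)²*(3 + (-6)²)) = -79*36*(3 + 36)/2 = -79*36*39/2 = -158*351 = -55458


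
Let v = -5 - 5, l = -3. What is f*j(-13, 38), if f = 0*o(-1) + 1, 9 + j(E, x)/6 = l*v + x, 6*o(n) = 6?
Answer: 354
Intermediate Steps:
o(n) = 1 (o(n) = (⅙)*6 = 1)
v = -10
j(E, x) = 126 + 6*x (j(E, x) = -54 + 6*(-3*(-10) + x) = -54 + 6*(30 + x) = -54 + (180 + 6*x) = 126 + 6*x)
f = 1 (f = 0*1 + 1 = 0 + 1 = 1)
f*j(-13, 38) = 1*(126 + 6*38) = 1*(126 + 228) = 1*354 = 354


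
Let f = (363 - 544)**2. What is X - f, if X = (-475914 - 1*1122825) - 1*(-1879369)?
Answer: 247869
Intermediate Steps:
f = 32761 (f = (-181)**2 = 32761)
X = 280630 (X = (-475914 - 1122825) + 1879369 = -1598739 + 1879369 = 280630)
X - f = 280630 - 1*32761 = 280630 - 32761 = 247869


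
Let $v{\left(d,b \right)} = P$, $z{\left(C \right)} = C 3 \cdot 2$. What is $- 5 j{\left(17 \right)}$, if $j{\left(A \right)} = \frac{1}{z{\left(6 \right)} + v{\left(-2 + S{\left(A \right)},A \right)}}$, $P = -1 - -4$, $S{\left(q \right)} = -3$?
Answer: $- \frac{5}{39} \approx -0.12821$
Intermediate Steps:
$P = 3$ ($P = -1 + 4 = 3$)
$z{\left(C \right)} = 6 C$ ($z{\left(C \right)} = 3 C 2 = 6 C$)
$v{\left(d,b \right)} = 3$
$j{\left(A \right)} = \frac{1}{39}$ ($j{\left(A \right)} = \frac{1}{6 \cdot 6 + 3} = \frac{1}{36 + 3} = \frac{1}{39}$)
$- 5 j{\left(17 \right)} = \left(-5\right) \frac{1}{39} = - \frac{5}{39}$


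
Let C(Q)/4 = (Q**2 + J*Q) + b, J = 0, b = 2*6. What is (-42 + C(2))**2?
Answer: 484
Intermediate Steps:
b = 12
C(Q) = 48 + 4*Q**2 (C(Q) = 4*((Q**2 + 0*Q) + 12) = 4*((Q**2 + 0) + 12) = 4*(Q**2 + 12) = 4*(12 + Q**2) = 48 + 4*Q**2)
(-42 + C(2))**2 = (-42 + (48 + 4*2**2))**2 = (-42 + (48 + 4*4))**2 = (-42 + (48 + 16))**2 = (-42 + 64)**2 = 22**2 = 484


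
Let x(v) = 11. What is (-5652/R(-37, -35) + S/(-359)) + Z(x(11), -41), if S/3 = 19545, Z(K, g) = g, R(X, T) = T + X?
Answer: -90345/718 ≈ -125.83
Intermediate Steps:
S = 58635 (S = 3*19545 = 58635)
(-5652/R(-37, -35) + S/(-359)) + Z(x(11), -41) = (-5652/(-35 - 37) + 58635/(-359)) - 41 = (-5652/(-72) + 58635*(-1/359)) - 41 = (-5652*(-1/72) - 58635/359) - 41 = (157/2 - 58635/359) - 41 = -60907/718 - 41 = -90345/718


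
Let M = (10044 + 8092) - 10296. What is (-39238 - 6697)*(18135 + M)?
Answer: -1193161625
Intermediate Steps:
M = 7840 (M = 18136 - 10296 = 7840)
(-39238 - 6697)*(18135 + M) = (-39238 - 6697)*(18135 + 7840) = -45935*25975 = -1193161625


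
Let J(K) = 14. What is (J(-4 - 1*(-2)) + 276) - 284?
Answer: 6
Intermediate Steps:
(J(-4 - 1*(-2)) + 276) - 284 = (14 + 276) - 284 = 290 - 284 = 6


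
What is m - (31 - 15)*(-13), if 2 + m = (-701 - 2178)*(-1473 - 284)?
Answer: 5058609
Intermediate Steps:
m = 5058401 (m = -2 + (-701 - 2178)*(-1473 - 284) = -2 - 2879*(-1757) = -2 + 5058403 = 5058401)
m - (31 - 15)*(-13) = 5058401 - (31 - 15)*(-13) = 5058401 - 16*(-13) = 5058401 - 1*(-208) = 5058401 + 208 = 5058609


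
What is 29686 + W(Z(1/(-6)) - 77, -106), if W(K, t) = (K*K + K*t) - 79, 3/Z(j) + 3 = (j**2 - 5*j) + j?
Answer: 303377826/6889 ≈ 44038.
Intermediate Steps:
Z(j) = 3/(-3 + j**2 - 4*j) (Z(j) = 3/(-3 + ((j**2 - 5*j) + j)) = 3/(-3 + (j**2 - 4*j)) = 3/(-3 + j**2 - 4*j))
W(K, t) = -79 + K**2 + K*t (W(K, t) = (K**2 + K*t) - 79 = -79 + K**2 + K*t)
29686 + W(Z(1/(-6)) - 77, -106) = 29686 + (-79 + (3/(-3 + (1/(-6))**2 - 4/(-6)) - 77)**2 + (3/(-3 + (1/(-6))**2 - 4/(-6)) - 77)*(-106)) = 29686 + (-79 + (3/(-3 + (-1/6)**2 - 4*(-1/6)) - 77)**2 + (3/(-3 + (-1/6)**2 - 4*(-1/6)) - 77)*(-106)) = 29686 + (-79 + (3/(-3 + 1/36 + 2/3) - 77)**2 + (3/(-3 + 1/36 + 2/3) - 77)*(-106)) = 29686 + (-79 + (3/(-83/36) - 77)**2 + (3/(-83/36) - 77)*(-106)) = 29686 + (-79 + (3*(-36/83) - 77)**2 + (3*(-36/83) - 77)*(-106)) = 29686 + (-79 + (-108/83 - 77)**2 + (-108/83 - 77)*(-106)) = 29686 + (-79 + (-6499/83)**2 - 6499/83*(-106)) = 29686 + (-79 + 42237001/6889 + 688894/83) = 29686 + 98870972/6889 = 303377826/6889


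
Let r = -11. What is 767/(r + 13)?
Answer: 767/2 ≈ 383.50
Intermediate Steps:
767/(r + 13) = 767/(-11 + 13) = 767/2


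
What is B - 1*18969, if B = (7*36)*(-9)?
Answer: -21237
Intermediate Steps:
B = -2268 (B = 252*(-9) = -2268)
B - 1*18969 = -2268 - 1*18969 = -2268 - 18969 = -21237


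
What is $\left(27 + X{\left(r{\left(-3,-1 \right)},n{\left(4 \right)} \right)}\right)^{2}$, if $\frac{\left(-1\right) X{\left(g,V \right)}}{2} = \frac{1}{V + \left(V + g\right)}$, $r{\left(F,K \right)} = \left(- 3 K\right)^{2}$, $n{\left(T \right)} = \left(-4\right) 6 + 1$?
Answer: $\frac{1002001}{1369} \approx 731.92$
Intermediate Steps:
$n{\left(T \right)} = -23$ ($n{\left(T \right)} = -24 + 1 = -23$)
$r{\left(F,K \right)} = 9 K^{2}$
$X{\left(g,V \right)} = - \frac{2}{g + 2 V}$ ($X{\left(g,V \right)} = - \frac{2}{V + \left(V + g\right)} = - \frac{2}{g + 2 V}$)
$\left(27 + X{\left(r{\left(-3,-1 \right)},n{\left(4 \right)} \right)}\right)^{2} = \left(27 - \frac{2}{9 \left(-1\right)^{2} + 2 \left(-23\right)}\right)^{2} = \left(27 - \frac{2}{9 \cdot 1 - 46}\right)^{2} = \left(27 - \frac{2}{9 - 46}\right)^{2} = \left(27 - \frac{2}{-37}\right)^{2} = \left(27 - - \frac{2}{37}\right)^{2} = \left(27 + \frac{2}{37}\right)^{2} = \left(\frac{1001}{37}\right)^{2} = \frac{1002001}{1369}$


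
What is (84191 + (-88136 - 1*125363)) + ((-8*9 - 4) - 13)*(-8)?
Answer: -128596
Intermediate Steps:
(84191 + (-88136 - 1*125363)) + ((-8*9 - 4) - 13)*(-8) = (84191 + (-88136 - 125363)) + ((-72 - 4) - 13)*(-8) = (84191 - 213499) + (-76 - 13)*(-8) = -129308 - 89*(-8) = -129308 + 712 = -128596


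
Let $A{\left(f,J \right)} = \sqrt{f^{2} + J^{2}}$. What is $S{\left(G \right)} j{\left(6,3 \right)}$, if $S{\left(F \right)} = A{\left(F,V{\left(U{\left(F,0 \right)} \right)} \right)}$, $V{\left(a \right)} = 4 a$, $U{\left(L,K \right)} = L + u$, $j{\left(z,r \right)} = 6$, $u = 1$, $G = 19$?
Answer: $6 \sqrt{6761} \approx 493.35$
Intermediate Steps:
$U{\left(L,K \right)} = 1 + L$ ($U{\left(L,K \right)} = L + 1 = 1 + L$)
$A{\left(f,J \right)} = \sqrt{J^{2} + f^{2}}$
$S{\left(F \right)} = \sqrt{F^{2} + \left(4 + 4 F\right)^{2}}$ ($S{\left(F \right)} = \sqrt{\left(4 \left(1 + F\right)\right)^{2} + F^{2}} = \sqrt{\left(4 + 4 F\right)^{2} + F^{2}} = \sqrt{F^{2} + \left(4 + 4 F\right)^{2}}$)
$S{\left(G \right)} j{\left(6,3 \right)} = \sqrt{19^{2} + 16 \left(1 + 19\right)^{2}} \cdot 6 = \sqrt{361 + 16 \cdot 20^{2}} \cdot 6 = \sqrt{361 + 16 \cdot 400} \cdot 6 = \sqrt{361 + 6400} \cdot 6 = \sqrt{6761} \cdot 6 = 6 \sqrt{6761}$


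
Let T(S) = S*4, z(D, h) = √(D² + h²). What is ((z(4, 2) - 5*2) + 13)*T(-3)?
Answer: -36 - 24*√5 ≈ -89.666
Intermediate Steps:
T(S) = 4*S
((z(4, 2) - 5*2) + 13)*T(-3) = ((√(4² + 2²) - 5*2) + 13)*(4*(-3)) = ((√(16 + 4) - 10) + 13)*(-12) = ((√20 - 10) + 13)*(-12) = ((2*√5 - 10) + 13)*(-12) = ((-10 + 2*√5) + 13)*(-12) = (3 + 2*√5)*(-12) = -36 - 24*√5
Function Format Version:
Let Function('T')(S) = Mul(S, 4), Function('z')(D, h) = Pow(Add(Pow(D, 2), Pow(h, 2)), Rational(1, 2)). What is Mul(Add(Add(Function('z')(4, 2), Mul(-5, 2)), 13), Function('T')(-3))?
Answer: Add(-36, Mul(-24, Pow(5, Rational(1, 2)))) ≈ -89.666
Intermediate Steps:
Function('T')(S) = Mul(4, S)
Mul(Add(Add(Function('z')(4, 2), Mul(-5, 2)), 13), Function('T')(-3)) = Mul(Add(Add(Pow(Add(Pow(4, 2), Pow(2, 2)), Rational(1, 2)), Mul(-5, 2)), 13), Mul(4, -3)) = Mul(Add(Add(Pow(Add(16, 4), Rational(1, 2)), -10), 13), -12) = Mul(Add(Add(Pow(20, Rational(1, 2)), -10), 13), -12) = Mul(Add(Add(Mul(2, Pow(5, Rational(1, 2))), -10), 13), -12) = Mul(Add(Add(-10, Mul(2, Pow(5, Rational(1, 2)))), 13), -12) = Mul(Add(3, Mul(2, Pow(5, Rational(1, 2)))), -12) = Add(-36, Mul(-24, Pow(5, Rational(1, 2))))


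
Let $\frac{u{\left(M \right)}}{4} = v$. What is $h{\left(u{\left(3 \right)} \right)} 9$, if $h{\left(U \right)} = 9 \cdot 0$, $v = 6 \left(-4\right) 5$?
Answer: $0$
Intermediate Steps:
$v = -120$ ($v = \left(-24\right) 5 = -120$)
$u{\left(M \right)} = -480$ ($u{\left(M \right)} = 4 \left(-120\right) = -480$)
$h{\left(U \right)} = 0$
$h{\left(u{\left(3 \right)} \right)} 9 = 0 \cdot 9 = 0$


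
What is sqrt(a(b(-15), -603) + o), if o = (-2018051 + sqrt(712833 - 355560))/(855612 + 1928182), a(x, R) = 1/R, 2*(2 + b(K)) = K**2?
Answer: sqrt(-227485500869530306 + 337404184182*sqrt(39697))/559542594 ≈ 0.85227*I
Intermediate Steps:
b(K) = -2 + K**2/2
o = -2018051/2783794 + 3*sqrt(39697)/2783794 (o = (-2018051 + sqrt(357273))/2783794 = (-2018051 + 3*sqrt(39697))*(1/2783794) = -2018051/2783794 + 3*sqrt(39697)/2783794 ≈ -0.72471)
sqrt(a(b(-15), -603) + o) = sqrt(1/(-603) + (-2018051/2783794 + 3*sqrt(39697)/2783794)) = sqrt(-1/603 + (-2018051/2783794 + 3*sqrt(39697)/2783794)) = sqrt(-1219668547/1678627782 + 3*sqrt(39697)/2783794)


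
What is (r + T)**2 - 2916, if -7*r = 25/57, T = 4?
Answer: -461762075/159201 ≈ -2900.5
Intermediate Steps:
r = -25/399 (r = -25/(7*57) = -1/7*25/57 = -25/399 ≈ -0.062657)
(r + T)**2 - 2916 = (-25/399 + 4)**2 - 2916 = (1571/399)**2 - 2916 = 2468041/159201 - 2916 = -461762075/159201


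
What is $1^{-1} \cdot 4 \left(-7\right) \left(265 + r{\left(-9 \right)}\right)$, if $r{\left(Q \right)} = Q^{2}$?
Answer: $-9688$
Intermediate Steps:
$1^{-1} \cdot 4 \left(-7\right) \left(265 + r{\left(-9 \right)}\right) = 1^{-1} \cdot 4 \left(-7\right) \left(265 + \left(-9\right)^{2}\right) = 1 \cdot 4 \left(-7\right) \left(265 + 81\right) = 4 \left(-7\right) 346 = \left(-28\right) 346 = -9688$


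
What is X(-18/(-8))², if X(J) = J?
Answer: 81/16 ≈ 5.0625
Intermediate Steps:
X(-18/(-8))² = (-18/(-8))² = (-18*(-⅛))² = (9/4)² = 81/16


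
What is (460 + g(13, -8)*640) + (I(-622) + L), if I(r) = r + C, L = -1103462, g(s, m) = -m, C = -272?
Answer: -1098776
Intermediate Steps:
I(r) = -272 + r (I(r) = r - 272 = -272 + r)
(460 + g(13, -8)*640) + (I(-622) + L) = (460 - 1*(-8)*640) + ((-272 - 622) - 1103462) = (460 + 8*640) + (-894 - 1103462) = (460 + 5120) - 1104356 = 5580 - 1104356 = -1098776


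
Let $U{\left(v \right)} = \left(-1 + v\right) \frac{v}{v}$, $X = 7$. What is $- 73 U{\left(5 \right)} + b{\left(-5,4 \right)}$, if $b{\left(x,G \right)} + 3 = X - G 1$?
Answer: $-292$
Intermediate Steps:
$U{\left(v \right)} = -1 + v$ ($U{\left(v \right)} = \left(-1 + v\right) 1 = -1 + v$)
$b{\left(x,G \right)} = 4 - G$ ($b{\left(x,G \right)} = -3 - \left(-7 + G 1\right) = -3 - \left(-7 + G\right) = 4 - G$)
$- 73 U{\left(5 \right)} + b{\left(-5,4 \right)} = - 73 \left(-1 + 5\right) + \left(4 - 4\right) = \left(-73\right) 4 + \left(4 - 4\right) = -292 + 0 = -292$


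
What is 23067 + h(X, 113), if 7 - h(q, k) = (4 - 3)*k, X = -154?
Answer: 22961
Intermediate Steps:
h(q, k) = 7 - k (h(q, k) = 7 - (4 - 3)*k = 7 - k)
23067 + h(X, 113) = 23067 + (7 - 1*113) = 23067 + (7 - 113) = 23067 - 106 = 22961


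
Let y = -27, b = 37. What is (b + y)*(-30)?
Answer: -300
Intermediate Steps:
(b + y)*(-30) = (37 - 27)*(-30) = 10*(-30) = -300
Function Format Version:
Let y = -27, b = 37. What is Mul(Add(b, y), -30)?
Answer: -300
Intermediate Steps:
Mul(Add(b, y), -30) = Mul(Add(37, -27), -30) = Mul(10, -30) = -300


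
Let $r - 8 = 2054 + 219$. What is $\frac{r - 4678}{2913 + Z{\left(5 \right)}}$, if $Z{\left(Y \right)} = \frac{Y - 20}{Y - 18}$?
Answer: $- \frac{10387}{12628} \approx -0.82254$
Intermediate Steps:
$r = 2281$ ($r = 8 + \left(2054 + 219\right) = 8 + 2273 = 2281$)
$Z{\left(Y \right)} = \frac{-20 + Y}{-18 + Y}$
$\frac{r - 4678}{2913 + Z{\left(5 \right)}} = \frac{2281 - 4678}{2913 + \frac{-20 + 5}{-18 + 5}} = - \frac{2397}{2913 + \frac{1}{-13} \left(-15\right)} = - \frac{2397}{2913 - - \frac{15}{13}} = - \frac{2397}{2913 + \frac{15}{13}} = - \frac{2397}{\frac{37884}{13}} = \left(-2397\right) \frac{13}{37884} = - \frac{10387}{12628}$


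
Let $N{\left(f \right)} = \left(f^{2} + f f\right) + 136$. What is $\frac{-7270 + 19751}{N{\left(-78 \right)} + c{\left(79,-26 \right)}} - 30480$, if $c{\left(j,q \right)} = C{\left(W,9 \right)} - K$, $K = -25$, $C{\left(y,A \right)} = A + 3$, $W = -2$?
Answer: $- \frac{53734457}{1763} \approx -30479.0$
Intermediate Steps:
$C{\left(y,A \right)} = 3 + A$
$c{\left(j,q \right)} = 37$ ($c{\left(j,q \right)} = \left(3 + 9\right) - -25 = 12 + 25 = 37$)
$N{\left(f \right)} = 136 + 2 f^{2}$ ($N{\left(f \right)} = \left(f^{2} + f^{2}\right) + 136 = 2 f^{2} + 136 = 136 + 2 f^{2}$)
$\frac{-7270 + 19751}{N{\left(-78 \right)} + c{\left(79,-26 \right)}} - 30480 = \frac{-7270 + 19751}{\left(136 + 2 \left(-78\right)^{2}\right) + 37} - 30480 = \frac{12481}{\left(136 + 2 \cdot 6084\right) + 37} - 30480 = \frac{12481}{\left(136 + 12168\right) + 37} - 30480 = \frac{12481}{12304 + 37} - 30480 = \frac{12481}{12341} - 30480 = 12481 \cdot \frac{1}{12341} - 30480 = \frac{1783}{1763} - 30480 = - \frac{53734457}{1763}$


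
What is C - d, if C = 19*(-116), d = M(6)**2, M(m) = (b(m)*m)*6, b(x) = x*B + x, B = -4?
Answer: -422108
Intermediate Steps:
b(x) = -3*x (b(x) = x*(-4) + x = -4*x + x = -3*x)
M(m) = -18*m**2 (M(m) = ((-3*m)*m)*6 = -3*m**2*6 = -18*m**2)
d = 419904 (d = (-18*6**2)**2 = (-18*36)**2 = (-648)**2 = 419904)
C = -2204
C - d = -2204 - 1*419904 = -2204 - 419904 = -422108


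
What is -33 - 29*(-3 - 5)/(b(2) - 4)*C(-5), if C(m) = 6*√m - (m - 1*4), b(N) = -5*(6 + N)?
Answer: -885/11 - 348*I*√5/11 ≈ -80.455 - 70.741*I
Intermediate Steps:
b(N) = -30 - 5*N
C(m) = 4 - m + 6*√m (C(m) = 6*√m - (m - 4) = 6*√m - (-4 + m) = 6*√m + (4 - m) = 4 - m + 6*√m)
-33 - 29*(-3 - 5)/(b(2) - 4)*C(-5) = -33 - 29*(-3 - 5)/((-30 - 5*2) - 4)*(4 - 1*(-5) + 6*√(-5)) = -33 - 29*(-8/((-30 - 10) - 4))*(4 + 5 + 6*(I*√5)) = -33 - 29*(-8/(-40 - 4))*(4 + 5 + 6*I*√5) = -33 - 29*(-8/(-44))*(9 + 6*I*√5) = -33 - 29*(-8*(-1/44))*(9 + 6*I*√5) = -33 - 58*(9 + 6*I*√5)/11 = -33 - 29*(18/11 + 12*I*√5/11) = -33 + (-522/11 - 348*I*√5/11) = -885/11 - 348*I*√5/11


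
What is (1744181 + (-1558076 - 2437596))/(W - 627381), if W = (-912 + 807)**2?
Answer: 750497/205452 ≈ 3.6529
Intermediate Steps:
W = 11025 (W = (-105)**2 = 11025)
(1744181 + (-1558076 - 2437596))/(W - 627381) = (1744181 + (-1558076 - 2437596))/(11025 - 627381) = (1744181 - 3995672)/(-616356) = -2251491*(-1/616356) = 750497/205452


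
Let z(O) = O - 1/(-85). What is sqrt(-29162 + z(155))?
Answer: I*sqrt(209575490)/85 ≈ 170.31*I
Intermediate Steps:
z(O) = 1/85 + O (z(O) = O - 1*(-1/85) = O + 1/85 = 1/85 + O)
sqrt(-29162 + z(155)) = sqrt(-29162 + (1/85 + 155)) = sqrt(-29162 + 13176/85) = sqrt(-2465594/85) = I*sqrt(209575490)/85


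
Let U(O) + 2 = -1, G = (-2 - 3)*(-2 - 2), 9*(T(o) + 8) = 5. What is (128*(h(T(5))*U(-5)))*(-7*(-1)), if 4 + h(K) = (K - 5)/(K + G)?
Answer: 1516032/113 ≈ 13416.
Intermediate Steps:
T(o) = -67/9 (T(o) = -8 + (1/9)*5 = -8 + 5/9 = -67/9)
G = 20 (G = -5*(-4) = 20)
U(O) = -3 (U(O) = -2 - 1 = -3)
h(K) = -4 + (-5 + K)/(20 + K) (h(K) = -4 + (K - 5)/(K + 20) = -4 + (-5 + K)/(20 + K))
(128*(h(T(5))*U(-5)))*(-7*(-1)) = (128*(((-85 - 3*(-67/9))/(20 - 67/9))*(-3)))*(-7*(-1)) = (128*(((-85 + 67/3)/(113/9))*(-3)))*7 = (128*(((9/113)*(-188/3))*(-3)))*7 = (128*(-564/113*(-3)))*7 = (128*(1692/113))*7 = (216576/113)*7 = 1516032/113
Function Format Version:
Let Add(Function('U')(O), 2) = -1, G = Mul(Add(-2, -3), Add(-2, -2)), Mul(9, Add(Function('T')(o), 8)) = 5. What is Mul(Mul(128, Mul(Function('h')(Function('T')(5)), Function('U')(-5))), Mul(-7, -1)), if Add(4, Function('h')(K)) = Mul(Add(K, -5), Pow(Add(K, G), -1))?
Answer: Rational(1516032, 113) ≈ 13416.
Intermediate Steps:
Function('T')(o) = Rational(-67, 9) (Function('T')(o) = Add(-8, Mul(Rational(1, 9), 5)) = Add(-8, Rational(5, 9)) = Rational(-67, 9))
G = 20 (G = Mul(-5, -4) = 20)
Function('U')(O) = -3 (Function('U')(O) = Add(-2, -1) = -3)
Function('h')(K) = Add(-4, Mul(Pow(Add(20, K), -1), Add(-5, K))) (Function('h')(K) = Add(-4, Mul(Add(K, -5), Pow(Add(K, 20), -1))) = Add(-4, Mul(Add(-5, K), Pow(Add(20, K), -1))) = Add(-4, Mul(Pow(Add(20, K), -1), Add(-5, K))))
Mul(Mul(128, Mul(Function('h')(Function('T')(5)), Function('U')(-5))), Mul(-7, -1)) = Mul(Mul(128, Mul(Mul(Pow(Add(20, Rational(-67, 9)), -1), Add(-85, Mul(-3, Rational(-67, 9)))), -3)), Mul(-7, -1)) = Mul(Mul(128, Mul(Mul(Pow(Rational(113, 9), -1), Add(-85, Rational(67, 3))), -3)), 7) = Mul(Mul(128, Mul(Mul(Rational(9, 113), Rational(-188, 3)), -3)), 7) = Mul(Mul(128, Mul(Rational(-564, 113), -3)), 7) = Mul(Mul(128, Rational(1692, 113)), 7) = Mul(Rational(216576, 113), 7) = Rational(1516032, 113)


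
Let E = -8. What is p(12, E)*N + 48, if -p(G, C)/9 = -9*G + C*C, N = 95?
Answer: 37668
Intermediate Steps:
p(G, C) = -9*C² + 81*G (p(G, C) = -9*(-9*G + C*C) = -9*(-9*G + C²) = -9*(C² - 9*G) = -9*C² + 81*G)
p(12, E)*N + 48 = (-9*(-8)² + 81*12)*95 + 48 = (-9*64 + 972)*95 + 48 = (-576 + 972)*95 + 48 = 396*95 + 48 = 37620 + 48 = 37668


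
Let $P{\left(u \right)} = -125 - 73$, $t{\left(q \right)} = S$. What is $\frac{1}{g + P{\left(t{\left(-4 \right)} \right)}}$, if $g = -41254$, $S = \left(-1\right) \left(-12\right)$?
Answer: $- \frac{1}{41452} \approx -2.4124 \cdot 10^{-5}$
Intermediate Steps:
$S = 12$
$t{\left(q \right)} = 12$
$P{\left(u \right)} = -198$ ($P{\left(u \right)} = -125 - 73 = -198$)
$\frac{1}{g + P{\left(t{\left(-4 \right)} \right)}} = \frac{1}{-41254 - 198} = \frac{1}{-41452} = - \frac{1}{41452}$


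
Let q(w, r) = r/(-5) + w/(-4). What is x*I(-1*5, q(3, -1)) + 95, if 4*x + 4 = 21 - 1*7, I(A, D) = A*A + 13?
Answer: 190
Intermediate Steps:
q(w, r) = -w/4 - r/5 (q(w, r) = r*(-⅕) + w*(-¼) = -r/5 - w/4 = -w/4 - r/5)
I(A, D) = 13 + A² (I(A, D) = A² + 13 = 13 + A²)
x = 5/2 (x = -1 + (21 - 1*7)/4 = -1 + (21 - 7)/4 = -1 + (¼)*14 = -1 + 7/2 = 5/2 ≈ 2.5000)
x*I(-1*5, q(3, -1)) + 95 = 5*(13 + (-1*5)²)/2 + 95 = 5*(13 + (-5)²)/2 + 95 = 5*(13 + 25)/2 + 95 = (5/2)*38 + 95 = 95 + 95 = 190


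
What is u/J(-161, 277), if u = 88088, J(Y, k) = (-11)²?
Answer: 728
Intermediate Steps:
J(Y, k) = 121
u/J(-161, 277) = 88088/121 = 88088*(1/121) = 728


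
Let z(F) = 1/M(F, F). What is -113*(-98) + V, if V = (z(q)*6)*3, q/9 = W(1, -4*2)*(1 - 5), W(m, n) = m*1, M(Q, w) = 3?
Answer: 11080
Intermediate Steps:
W(m, n) = m
q = -36 (q = 9*(1*(1 - 5)) = 9*(1*(-4)) = 9*(-4) = -36)
z(F) = ⅓ (z(F) = 1/3 = ⅓)
V = 6 (V = ((⅓)*6)*3 = 2*3 = 6)
-113*(-98) + V = -113*(-98) + 6 = 11074 + 6 = 11080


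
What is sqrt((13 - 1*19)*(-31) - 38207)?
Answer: I*sqrt(38021) ≈ 194.99*I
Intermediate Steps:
sqrt((13 - 1*19)*(-31) - 38207) = sqrt((13 - 19)*(-31) - 38207) = sqrt(-6*(-31) - 38207) = sqrt(186 - 38207) = sqrt(-38021) = I*sqrt(38021)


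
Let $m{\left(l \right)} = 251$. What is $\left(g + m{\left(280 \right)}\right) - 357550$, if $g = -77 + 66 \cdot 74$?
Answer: $-352492$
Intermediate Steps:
$g = 4807$ ($g = -77 + 4884 = 4807$)
$\left(g + m{\left(280 \right)}\right) - 357550 = \left(4807 + 251\right) - 357550 = 5058 - 357550 = -352492$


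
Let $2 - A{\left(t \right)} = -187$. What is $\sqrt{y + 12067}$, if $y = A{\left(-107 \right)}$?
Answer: $4 \sqrt{766} \approx 110.71$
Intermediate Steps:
$A{\left(t \right)} = 189$ ($A{\left(t \right)} = 2 - -187 = 2 + 187 = 189$)
$y = 189$
$\sqrt{y + 12067} = \sqrt{189 + 12067} = \sqrt{12256} = 4 \sqrt{766}$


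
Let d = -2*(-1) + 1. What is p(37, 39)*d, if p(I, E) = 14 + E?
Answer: 159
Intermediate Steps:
d = 3 (d = 2 + 1 = 3)
p(37, 39)*d = (14 + 39)*3 = 53*3 = 159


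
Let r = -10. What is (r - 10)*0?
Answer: 0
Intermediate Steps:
(r - 10)*0 = (-10 - 10)*0 = -20*0 = 0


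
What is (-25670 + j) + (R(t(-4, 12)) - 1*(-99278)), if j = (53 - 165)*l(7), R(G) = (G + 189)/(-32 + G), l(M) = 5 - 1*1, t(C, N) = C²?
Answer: 1170355/16 ≈ 73147.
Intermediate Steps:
l(M) = 4 (l(M) = 5 - 1 = 4)
R(G) = (189 + G)/(-32 + G)
j = -448 (j = (53 - 165)*4 = -112*4 = -448)
(-25670 + j) + (R(t(-4, 12)) - 1*(-99278)) = (-25670 - 448) + ((189 + (-4)²)/(-32 + (-4)²) - 1*(-99278)) = -26118 + ((189 + 16)/(-32 + 16) + 99278) = -26118 + (205/(-16) + 99278) = -26118 + (-1/16*205 + 99278) = -26118 + (-205/16 + 99278) = -26118 + 1588243/16 = 1170355/16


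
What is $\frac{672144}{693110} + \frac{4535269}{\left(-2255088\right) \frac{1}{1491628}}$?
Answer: $- \frac{53282295988387271}{17761636860} \approx -2.9999 \cdot 10^{6}$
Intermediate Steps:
$\frac{672144}{693110} + \frac{4535269}{\left(-2255088\right) \frac{1}{1491628}} = 672144 \cdot \frac{1}{693110} + \frac{4535269}{\left(-2255088\right) \frac{1}{1491628}} = \frac{30552}{31505} + \frac{4535269}{- \frac{563772}{372907}} = \frac{30552}{31505} + 4535269 \left(- \frac{372907}{563772}\right) = \frac{30552}{31505} - \frac{1691233556983}{563772} = - \frac{53282295988387271}{17761636860}$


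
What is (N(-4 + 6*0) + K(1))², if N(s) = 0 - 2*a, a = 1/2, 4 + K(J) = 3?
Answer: 4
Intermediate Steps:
K(J) = -1 (K(J) = -4 + 3 = -1)
a = ½ (a = 1*(½) = ½ ≈ 0.50000)
N(s) = -1 (N(s) = 0 - 2*½ = 0 - 1 = -1)
(N(-4 + 6*0) + K(1))² = (-1 - 1)² = (-2)² = 4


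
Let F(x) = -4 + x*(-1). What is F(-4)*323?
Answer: 0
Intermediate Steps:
F(x) = -4 - x
F(-4)*323 = (-4 - 1*(-4))*323 = (-4 + 4)*323 = 0*323 = 0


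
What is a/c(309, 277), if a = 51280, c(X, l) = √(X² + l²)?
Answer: 5128*√172210/17221 ≈ 123.57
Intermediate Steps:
a/c(309, 277) = 51280/(√(309² + 277²)) = 51280/(√(95481 + 76729)) = 51280/(√172210) = 51280*(√172210/172210) = 5128*√172210/17221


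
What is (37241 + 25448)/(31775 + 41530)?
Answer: 62689/73305 ≈ 0.85518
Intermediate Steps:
(37241 + 25448)/(31775 + 41530) = 62689/73305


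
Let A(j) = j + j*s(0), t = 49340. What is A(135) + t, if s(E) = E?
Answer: 49475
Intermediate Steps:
A(j) = j (A(j) = j + j*0 = j + 0 = j)
A(135) + t = 135 + 49340 = 49475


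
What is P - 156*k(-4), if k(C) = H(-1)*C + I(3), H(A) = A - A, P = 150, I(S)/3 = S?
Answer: -1254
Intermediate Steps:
I(S) = 3*S
H(A) = 0
k(C) = 9 (k(C) = 0*C + 3*3 = 0 + 9 = 9)
P - 156*k(-4) = 150 - 156*9 = 150 - 1404 = -1254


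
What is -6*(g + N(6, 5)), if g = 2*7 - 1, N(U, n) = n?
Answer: -108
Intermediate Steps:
g = 13 (g = 14 - 1 = 13)
-6*(g + N(6, 5)) = -6*(13 + 5) = -6*18 = -108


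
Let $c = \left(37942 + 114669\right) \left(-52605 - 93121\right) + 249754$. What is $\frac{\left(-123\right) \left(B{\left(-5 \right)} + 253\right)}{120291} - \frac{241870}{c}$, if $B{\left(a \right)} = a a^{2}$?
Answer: $- \frac{58350656412473}{445861414970352} \approx -0.13087$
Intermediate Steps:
$B{\left(a \right)} = a^{3}$
$c = -22239140832$ ($c = 152611 \left(-145726\right) + 249754 = -22239390586 + 249754 = -22239140832$)
$\frac{\left(-123\right) \left(B{\left(-5 \right)} + 253\right)}{120291} - \frac{241870}{c} = \frac{\left(-123\right) \left(\left(-5\right)^{3} + 253\right)}{120291} - \frac{241870}{-22239140832} = - 123 \left(-125 + 253\right) \frac{1}{120291} - - \frac{120935}{11119570416} = \left(-123\right) 128 \cdot \frac{1}{120291} + \frac{120935}{11119570416} = \left(-15744\right) \frac{1}{120291} + \frac{120935}{11119570416} = - \frac{5248}{40097} + \frac{120935}{11119570416} = - \frac{58350656412473}{445861414970352}$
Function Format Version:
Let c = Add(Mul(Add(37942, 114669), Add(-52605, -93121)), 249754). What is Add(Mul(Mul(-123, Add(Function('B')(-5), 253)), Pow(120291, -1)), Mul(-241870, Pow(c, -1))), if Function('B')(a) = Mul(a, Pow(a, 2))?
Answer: Rational(-58350656412473, 445861414970352) ≈ -0.13087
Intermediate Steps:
Function('B')(a) = Pow(a, 3)
c = -22239140832 (c = Add(Mul(152611, -145726), 249754) = Add(-22239390586, 249754) = -22239140832)
Add(Mul(Mul(-123, Add(Function('B')(-5), 253)), Pow(120291, -1)), Mul(-241870, Pow(c, -1))) = Add(Mul(Mul(-123, Add(Pow(-5, 3), 253)), Pow(120291, -1)), Mul(-241870, Pow(-22239140832, -1))) = Add(Mul(Mul(-123, Add(-125, 253)), Rational(1, 120291)), Mul(-241870, Rational(-1, 22239140832))) = Add(Mul(Mul(-123, 128), Rational(1, 120291)), Rational(120935, 11119570416)) = Add(Mul(-15744, Rational(1, 120291)), Rational(120935, 11119570416)) = Add(Rational(-5248, 40097), Rational(120935, 11119570416)) = Rational(-58350656412473, 445861414970352)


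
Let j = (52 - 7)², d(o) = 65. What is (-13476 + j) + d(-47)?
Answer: -11386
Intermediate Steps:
j = 2025 (j = 45² = 2025)
(-13476 + j) + d(-47) = (-13476 + 2025) + 65 = -11451 + 65 = -11386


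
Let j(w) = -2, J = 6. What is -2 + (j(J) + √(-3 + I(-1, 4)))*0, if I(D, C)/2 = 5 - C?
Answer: -2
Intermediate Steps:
I(D, C) = 10 - 2*C (I(D, C) = 2*(5 - C) = 10 - 2*C)
-2 + (j(J) + √(-3 + I(-1, 4)))*0 = -2 + (-2 + √(-3 + (10 - 2*4)))*0 = -2 + (-2 + √(-3 + (10 - 8)))*0 = -2 + (-2 + √(-3 + 2))*0 = -2 + (-2 + √(-1))*0 = -2 + (-2 + I)*0 = -2 + 0 = -2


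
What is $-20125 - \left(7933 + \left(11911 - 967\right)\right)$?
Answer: $-39002$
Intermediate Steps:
$-20125 - \left(7933 + \left(11911 - 967\right)\right) = -20125 - \left(7933 + 10944\right) = -20125 - 18877 = -39002$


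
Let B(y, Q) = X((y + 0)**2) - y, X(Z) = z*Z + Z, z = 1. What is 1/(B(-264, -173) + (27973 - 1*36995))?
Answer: 1/130634 ≈ 7.6550e-6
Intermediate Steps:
X(Z) = 2*Z (X(Z) = 1*Z + Z = Z + Z = 2*Z)
B(y, Q) = -y + 2*y**2 (B(y, Q) = 2*(y + 0)**2 - y = 2*y**2 - y = -y + 2*y**2)
1/(B(-264, -173) + (27973 - 1*36995)) = 1/(-264*(-1 + 2*(-264)) + (27973 - 1*36995)) = 1/(-264*(-1 - 528) + (27973 - 36995)) = 1/(-264*(-529) - 9022) = 1/(139656 - 9022) = 1/130634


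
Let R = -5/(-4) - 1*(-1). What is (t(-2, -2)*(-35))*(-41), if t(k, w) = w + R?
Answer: 1435/4 ≈ 358.75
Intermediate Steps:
R = 9/4 (R = -5*(-1/4) + 1 = 5/4 + 1 = 9/4 ≈ 2.2500)
t(k, w) = 9/4 + w (t(k, w) = w + 9/4 = 9/4 + w)
(t(-2, -2)*(-35))*(-41) = ((9/4 - 2)*(-35))*(-41) = ((1/4)*(-35))*(-41) = -35/4*(-41) = 1435/4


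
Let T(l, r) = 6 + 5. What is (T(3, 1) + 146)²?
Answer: 24649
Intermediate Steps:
T(l, r) = 11
(T(3, 1) + 146)² = (11 + 146)² = 157² = 24649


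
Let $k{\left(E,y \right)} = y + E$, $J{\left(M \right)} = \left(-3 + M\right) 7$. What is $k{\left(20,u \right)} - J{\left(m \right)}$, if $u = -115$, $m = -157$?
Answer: $1025$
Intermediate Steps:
$J{\left(M \right)} = -21 + 7 M$
$k{\left(E,y \right)} = E + y$
$k{\left(20,u \right)} - J{\left(m \right)} = \left(20 - 115\right) - \left(-21 + 7 \left(-157\right)\right) = -95 - \left(-21 - 1099\right) = -95 - -1120 = -95 + 1120 = 1025$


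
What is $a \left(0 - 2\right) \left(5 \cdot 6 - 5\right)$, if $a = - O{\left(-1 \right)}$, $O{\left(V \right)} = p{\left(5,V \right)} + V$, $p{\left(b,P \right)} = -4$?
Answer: $-250$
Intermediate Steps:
$O{\left(V \right)} = -4 + V$
$a = 5$ ($a = - (-4 - 1) = \left(-1\right) \left(-5\right) = 5$)
$a \left(0 - 2\right) \left(5 \cdot 6 - 5\right) = 5 \left(0 - 2\right) \left(5 \cdot 6 - 5\right) = 5 \left(0 - 2\right) \left(30 - 5\right) = 5 \left(-2\right) 25 = \left(-10\right) 25 = -250$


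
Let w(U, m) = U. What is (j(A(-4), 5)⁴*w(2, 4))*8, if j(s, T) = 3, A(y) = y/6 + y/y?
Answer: 1296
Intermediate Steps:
A(y) = 1 + y/6 (A(y) = y*(⅙) + 1 = y/6 + 1 = 1 + y/6)
(j(A(-4), 5)⁴*w(2, 4))*8 = (3⁴*2)*8 = (81*2)*8 = 162*8 = 1296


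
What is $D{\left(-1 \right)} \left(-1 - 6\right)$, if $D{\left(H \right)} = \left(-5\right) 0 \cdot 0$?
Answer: $0$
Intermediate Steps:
$D{\left(H \right)} = 0$ ($D{\left(H \right)} = 0 \cdot 0 = 0$)
$D{\left(-1 \right)} \left(-1 - 6\right) = 0 \left(-1 - 6\right) = 0 \left(-7\right) = 0$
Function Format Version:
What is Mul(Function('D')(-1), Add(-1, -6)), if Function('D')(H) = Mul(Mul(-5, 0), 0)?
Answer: 0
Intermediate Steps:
Function('D')(H) = 0 (Function('D')(H) = Mul(0, 0) = 0)
Mul(Function('D')(-1), Add(-1, -6)) = Mul(0, Add(-1, -6)) = Mul(0, -7) = 0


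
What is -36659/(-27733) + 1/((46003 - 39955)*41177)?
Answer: 9129502252597/6906584609568 ≈ 1.3219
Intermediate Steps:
-36659/(-27733) + 1/((46003 - 39955)*41177) = -36659*(-1/27733) + (1/41177)/6048 = 36659/27733 + (1/6048)*(1/41177) = 36659/27733 + 1/249038496 = 9129502252597/6906584609568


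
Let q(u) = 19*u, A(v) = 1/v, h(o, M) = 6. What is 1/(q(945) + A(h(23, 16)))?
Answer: 6/107731 ≈ 5.5694e-5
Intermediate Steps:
1/(q(945) + A(h(23, 16))) = 1/(19*945 + 1/6) = 1/(17955 + ⅙) = 1/(107731/6) = 6/107731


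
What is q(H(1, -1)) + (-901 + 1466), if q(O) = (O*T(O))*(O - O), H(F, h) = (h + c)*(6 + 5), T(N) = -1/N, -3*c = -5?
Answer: 565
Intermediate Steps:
c = 5/3 (c = -⅓*(-5) = 5/3 ≈ 1.6667)
H(F, h) = 55/3 + 11*h (H(F, h) = (h + 5/3)*(6 + 5) = (5/3 + h)*11 = 55/3 + 11*h)
q(O) = 0 (q(O) = (O*(-1/O))*(O - O) = -1*0 = 0)
q(H(1, -1)) + (-901 + 1466) = 0 + (-901 + 1466) = 0 + 565 = 565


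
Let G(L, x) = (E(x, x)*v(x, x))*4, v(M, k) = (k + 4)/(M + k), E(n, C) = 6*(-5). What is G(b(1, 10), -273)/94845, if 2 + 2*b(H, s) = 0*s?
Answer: -1076/1726179 ≈ -0.00062334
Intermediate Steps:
b(H, s) = -1 (b(H, s) = -1 + (0*s)/2 = -1 + (½)*0 = -1 + 0 = -1)
E(n, C) = -30
v(M, k) = (4 + k)/(M + k)
G(L, x) = -60*(4 + x)/x (G(L, x) = -30*(4 + x)/(x + x)*4 = -30*(4 + x)/(2*x)*4 = -30*1/(2*x)*(4 + x)*4 = -15*(4 + x)/x*4 = -60*(4 + x)/x)
G(b(1, 10), -273)/94845 = (-60 - 240/(-273))/94845 = (-60 - 240*(-1/273))*(1/94845) = (-60 + 80/91)*(1/94845) = -5380/91*1/94845 = -1076/1726179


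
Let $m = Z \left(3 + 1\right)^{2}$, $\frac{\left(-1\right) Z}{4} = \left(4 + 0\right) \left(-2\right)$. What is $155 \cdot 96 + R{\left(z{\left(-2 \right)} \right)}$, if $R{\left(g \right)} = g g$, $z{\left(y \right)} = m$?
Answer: $277024$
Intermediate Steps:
$Z = 32$ ($Z = - 4 \left(4 + 0\right) \left(-2\right) = - 4 \cdot 4 \left(-2\right) = \left(-4\right) \left(-8\right) = 32$)
$m = 512$ ($m = 32 \left(3 + 1\right)^{2} = 32 \cdot 4^{2} = 32 \cdot 16 = 512$)
$z{\left(y \right)} = 512$
$R{\left(g \right)} = g^{2}$
$155 \cdot 96 + R{\left(z{\left(-2 \right)} \right)} = 155 \cdot 96 + 512^{2} = 14880 + 262144 = 277024$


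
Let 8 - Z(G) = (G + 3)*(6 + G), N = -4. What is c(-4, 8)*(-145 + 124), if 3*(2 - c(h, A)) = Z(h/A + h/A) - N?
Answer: -28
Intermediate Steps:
Z(G) = 8 - (3 + G)*(6 + G) (Z(G) = 8 - (G + 3)*(6 + G) = 8 - (3 + G)*(6 + G))
c(h, A) = 4 + 6*h/A + 4*h**2/(3*A**2) (c(h, A) = 2 - ((-10 - (h/A + h/A)**2 - 9*(h/A + h/A)) - 1*(-4))/3 = 2 - ((-10 - (2*h/A)**2 - 18*h/A) + 4)/3 = 2 - ((-10 - 4*h**2/A**2 - 18*h/A) + 4)/3 = 2 - ((-10 - 18*h/A - 4*h**2/A**2) + 4)/3 = 2 - (-6 - 18*h/A - 4*h**2/A**2)/3 = 2 + (2 + 6*h/A + 4*h**2/(3*A**2)) = 4 + 6*h/A + 4*h**2/(3*A**2))
c(-4, 8)*(-145 + 124) = (4 + 6*(-4)/8 + (4/3)*(-4)**2/8**2)*(-145 + 124) = (4 + 6*(-4)*(1/8) + (4/3)*(1/64)*16)*(-21) = (4 - 3 + 1/3)*(-21) = (4/3)*(-21) = -28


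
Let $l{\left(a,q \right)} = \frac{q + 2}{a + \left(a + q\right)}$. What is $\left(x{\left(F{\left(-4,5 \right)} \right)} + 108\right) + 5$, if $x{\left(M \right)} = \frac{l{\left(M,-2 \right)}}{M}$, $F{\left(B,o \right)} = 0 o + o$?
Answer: $113$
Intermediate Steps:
$l{\left(a,q \right)} = \frac{2 + q}{q + 2 a}$
$F{\left(B,o \right)} = o$ ($F{\left(B,o \right)} = 0 + o = o$)
$x{\left(M \right)} = 0$ ($x{\left(M \right)} = \frac{\frac{1}{-2 + 2 M} \left(2 - 2\right)}{M} = \frac{\frac{1}{-2 + 2 M} 0}{M} = \frac{0}{M} = 0$)
$\left(x{\left(F{\left(-4,5 \right)} \right)} + 108\right) + 5 = \left(0 + 108\right) + 5 = 108 + 5 = 113$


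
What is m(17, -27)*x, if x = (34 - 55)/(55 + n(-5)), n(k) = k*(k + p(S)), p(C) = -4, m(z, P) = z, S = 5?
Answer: -357/100 ≈ -3.5700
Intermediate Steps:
n(k) = k*(-4 + k) (n(k) = k*(k - 4) = k*(-4 + k))
x = -21/100 (x = (34 - 55)/(55 - 5*(-4 - 5)) = -21/(55 - 5*(-9)) = -21/(55 + 45) = -21/100 ≈ -0.21000)
m(17, -27)*x = 17*(-21/100) = -357/100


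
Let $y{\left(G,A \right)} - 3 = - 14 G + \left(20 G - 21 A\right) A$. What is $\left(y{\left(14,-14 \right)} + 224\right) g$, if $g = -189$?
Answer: $1512945$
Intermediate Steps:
$y{\left(G,A \right)} = 3 - 14 G + A \left(- 21 A + 20 G\right)$ ($y{\left(G,A \right)} = 3 + \left(- 14 G + \left(20 G - 21 A\right) A\right) = 3 + \left(- 14 G + \left(- 21 A + 20 G\right) A\right) = 3 + \left(- 14 G + A \left(- 21 A + 20 G\right)\right) = 3 - 14 G + A \left(- 21 A + 20 G\right)$)
$\left(y{\left(14,-14 \right)} + 224\right) g = \left(\left(3 - 21 \left(-14\right)^{2} - 196 + 20 \left(-14\right) 14\right) + 224\right) \left(-189\right) = \left(\left(3 - 4116 - 196 - 3920\right) + 224\right) \left(-189\right) = \left(-8229 + 224\right) \left(-189\right) = \left(-8005\right) \left(-189\right) = 1512945$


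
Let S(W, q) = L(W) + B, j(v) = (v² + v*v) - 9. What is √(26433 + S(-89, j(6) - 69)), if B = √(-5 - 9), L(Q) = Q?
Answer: √(26344 + I*√14) ≈ 162.31 + 0.012*I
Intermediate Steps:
j(v) = -9 + 2*v² (j(v) = (v² + v²) - 9 = 2*v² - 9 = -9 + 2*v²)
B = I*√14 (B = √(-14) = I*√14 ≈ 3.7417*I)
S(W, q) = W + I*√14
√(26433 + S(-89, j(6) - 69)) = √(26433 + (-89 + I*√14)) = √(26344 + I*√14)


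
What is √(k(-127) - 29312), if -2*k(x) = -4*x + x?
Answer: I*√118010/2 ≈ 171.76*I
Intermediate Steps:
k(x) = 3*x/2 (k(x) = -(-4*x + x)/2 = -(-3)*x/2 = 3*x/2)
√(k(-127) - 29312) = √((3/2)*(-127) - 29312) = √(-381/2 - 29312) = √(-59005/2) = I*√118010/2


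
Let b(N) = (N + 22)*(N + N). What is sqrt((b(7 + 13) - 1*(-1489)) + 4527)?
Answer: 4*sqrt(481) ≈ 87.727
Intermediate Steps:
b(N) = 2*N*(22 + N) (b(N) = (22 + N)*(2*N) = 2*N*(22 + N))
sqrt((b(7 + 13) - 1*(-1489)) + 4527) = sqrt((2*(7 + 13)*(22 + (7 + 13)) - 1*(-1489)) + 4527) = sqrt((2*20*(22 + 20) + 1489) + 4527) = sqrt((2*20*42 + 1489) + 4527) = sqrt((1680 + 1489) + 4527) = sqrt(3169 + 4527) = sqrt(7696) = 4*sqrt(481)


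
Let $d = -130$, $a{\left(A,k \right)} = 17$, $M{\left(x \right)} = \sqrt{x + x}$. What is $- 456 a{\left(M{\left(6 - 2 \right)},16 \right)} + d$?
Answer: $-7882$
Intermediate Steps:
$M{\left(x \right)} = \sqrt{2} \sqrt{x}$ ($M{\left(x \right)} = \sqrt{2 x} = \sqrt{2} \sqrt{x}$)
$- 456 a{\left(M{\left(6 - 2 \right)},16 \right)} + d = \left(-456\right) 17 - 130 = -7752 - 130 = -7882$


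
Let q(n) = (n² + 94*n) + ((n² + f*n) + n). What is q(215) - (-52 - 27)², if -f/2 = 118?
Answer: 55894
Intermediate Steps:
f = -236 (f = -2*118 = -236)
q(n) = -141*n + 2*n² (q(n) = (n² + 94*n) + ((n² - 236*n) + n) = (n² + 94*n) + (n² - 235*n) = -141*n + 2*n²)
q(215) - (-52 - 27)² = 215*(-141 + 2*215) - (-52 - 27)² = 215*(-141 + 430) - 1*(-79)² = 215*289 - 1*6241 = 62135 - 6241 = 55894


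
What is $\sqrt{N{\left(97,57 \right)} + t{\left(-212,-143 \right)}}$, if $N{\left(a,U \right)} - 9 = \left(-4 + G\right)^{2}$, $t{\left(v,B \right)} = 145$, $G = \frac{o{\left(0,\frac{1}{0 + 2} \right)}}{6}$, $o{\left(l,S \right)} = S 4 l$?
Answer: $\sqrt{170} \approx 13.038$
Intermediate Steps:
$o{\left(l,S \right)} = 4 S l$
$G = 0$ ($G = \frac{4 \frac{1}{0 + 2} \cdot 0}{6} = 4 \cdot \frac{1}{2} \cdot 0 \cdot \frac{1}{6} = 0 \cdot \frac{1}{6} = 0$)
$N{\left(a,U \right)} = 25$ ($N{\left(a,U \right)} = 9 + \left(-4 + 0\right)^{2} = 9 + \left(-4\right)^{2} = 9 + 16 = 25$)
$\sqrt{N{\left(97,57 \right)} + t{\left(-212,-143 \right)}} = \sqrt{25 + 145} = \sqrt{170}$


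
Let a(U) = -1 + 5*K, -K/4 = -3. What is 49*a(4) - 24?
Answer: 2867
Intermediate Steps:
K = 12 (K = -4*(-3) = 12)
a(U) = 59 (a(U) = -1 + 5*12 = -1 + 60 = 59)
49*a(4) - 24 = 49*59 - 24 = 2891 - 24 = 2867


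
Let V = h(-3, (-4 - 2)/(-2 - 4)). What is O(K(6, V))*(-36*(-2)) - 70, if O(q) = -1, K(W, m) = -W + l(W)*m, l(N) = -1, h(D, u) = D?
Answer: -142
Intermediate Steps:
V = -3
K(W, m) = -W - m
O(K(6, V))*(-36*(-2)) - 70 = -(-36)*(-2) - 70 = -1*72 - 70 = -72 - 70 = -142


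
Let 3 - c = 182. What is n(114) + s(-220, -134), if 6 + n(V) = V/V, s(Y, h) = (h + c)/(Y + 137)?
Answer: -102/83 ≈ -1.2289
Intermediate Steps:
c = -179 (c = 3 - 1*182 = 3 - 182 = -179)
s(Y, h) = (-179 + h)/(137 + Y) (s(Y, h) = (h - 179)/(Y + 137) = (-179 + h)/(137 + Y))
n(V) = -5 (n(V) = -6 + V/V = -6 + 1 = -5)
n(114) + s(-220, -134) = -5 + (-179 - 134)/(137 - 220) = -5 - 313/(-83) = -5 - 1/83*(-313) = -5 + 313/83 = -102/83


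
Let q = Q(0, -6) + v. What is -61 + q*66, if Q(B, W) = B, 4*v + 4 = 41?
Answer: 1099/2 ≈ 549.50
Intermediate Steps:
v = 37/4 (v = -1 + (¼)*41 = -1 + 41/4 = 37/4 ≈ 9.2500)
q = 37/4 (q = 0 + 37/4 = 37/4 ≈ 9.2500)
-61 + q*66 = -61 + (37/4)*66 = -61 + 1221/2 = 1099/2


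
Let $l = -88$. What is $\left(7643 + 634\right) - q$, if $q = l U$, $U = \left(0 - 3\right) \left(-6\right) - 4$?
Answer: $9509$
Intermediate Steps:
$U = 14$ ($U = \left(-3\right) \left(-6\right) - 4 = 18 - 4 = 14$)
$q = -1232$ ($q = \left(-88\right) 14 = -1232$)
$\left(7643 + 634\right) - q = \left(7643 + 634\right) - -1232 = 8277 + 1232 = 9509$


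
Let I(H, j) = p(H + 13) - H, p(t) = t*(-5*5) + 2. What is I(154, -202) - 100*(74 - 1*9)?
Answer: -10827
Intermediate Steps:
p(t) = 2 - 25*t (p(t) = t*(-25) + 2 = -25*t + 2 = 2 - 25*t)
I(H, j) = -323 - 26*H (I(H, j) = (2 - 25*(H + 13)) - H = (2 - 25*(13 + H)) - H = (2 + (-325 - 25*H)) - H = (-323 - 25*H) - H = -323 - 26*H)
I(154, -202) - 100*(74 - 1*9) = (-323 - 26*154) - 100*(74 - 1*9) = (-323 - 4004) - 100*(74 - 9) = -4327 - 100*65 = -4327 - 1*6500 = -4327 - 6500 = -10827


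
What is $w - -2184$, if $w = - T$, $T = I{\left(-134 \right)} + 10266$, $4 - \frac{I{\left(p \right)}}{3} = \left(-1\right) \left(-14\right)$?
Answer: $-8052$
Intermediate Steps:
$I{\left(p \right)} = -30$ ($I{\left(p \right)} = 12 - 3 \left(\left(-1\right) \left(-14\right)\right) = 12 - 42 = -30$)
$T = 10236$ ($T = -30 + 10266 = 10236$)
$w = -10236$ ($w = \left(-1\right) 10236 = -10236$)
$w - -2184 = -10236 - -2184 = -10236 + 2184 = -8052$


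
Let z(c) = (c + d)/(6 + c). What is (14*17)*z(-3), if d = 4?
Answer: 238/3 ≈ 79.333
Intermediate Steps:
z(c) = (4 + c)/(6 + c) (z(c) = (c + 4)/(6 + c) = (4 + c)/(6 + c))
(14*17)*z(-3) = (14*17)*((4 - 3)/(6 - 3)) = 238*(1/3) = 238*((⅓)*1) = 238*(⅓) = 238/3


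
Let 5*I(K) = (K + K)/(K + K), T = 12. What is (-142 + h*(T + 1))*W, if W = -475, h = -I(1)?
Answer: 68685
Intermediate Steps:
I(K) = ⅕ (I(K) = ((K + K)/(K + K))/5 = ((2*K)/((2*K)))/5 = ((2*K)*(1/(2*K)))/5 = (⅕)*1 = ⅕)
h = -⅕ (h = -1*⅕ = -⅕ ≈ -0.20000)
(-142 + h*(T + 1))*W = (-142 - (12 + 1)/5)*(-475) = (-142 - ⅕*13)*(-475) = (-142 - 13/5)*(-475) = -723/5*(-475) = 68685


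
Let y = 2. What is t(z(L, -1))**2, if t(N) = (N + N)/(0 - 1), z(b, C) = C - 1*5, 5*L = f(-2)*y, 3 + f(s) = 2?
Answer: 144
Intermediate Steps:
f(s) = -1 (f(s) = -3 + 2 = -1)
L = -2/5 (L = (-1*2)/5 = (1/5)*(-2) = -2/5 ≈ -0.40000)
z(b, C) = -5 + C (z(b, C) = C - 5 = -5 + C)
t(N) = -2*N (t(N) = (2*N)/(-1) = (2*N)*(-1) = -2*N)
t(z(L, -1))**2 = (-2*(-5 - 1))**2 = (-2*(-6))**2 = 12**2 = 144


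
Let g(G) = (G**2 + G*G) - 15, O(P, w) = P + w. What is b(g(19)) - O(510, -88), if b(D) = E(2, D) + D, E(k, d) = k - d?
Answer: -420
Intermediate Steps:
g(G) = -15 + 2*G**2 (g(G) = (G**2 + G**2) - 15 = 2*G**2 - 15 = -15 + 2*G**2)
b(D) = 2 (b(D) = (2 - D) + D = 2)
b(g(19)) - O(510, -88) = 2 - (510 - 88) = 2 - 1*422 = 2 - 422 = -420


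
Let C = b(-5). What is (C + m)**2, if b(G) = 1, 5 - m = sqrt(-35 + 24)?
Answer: (6 - I*sqrt(11))**2 ≈ 25.0 - 39.799*I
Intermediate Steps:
m = 5 - I*sqrt(11) (m = 5 - sqrt(-35 + 24) = 5 - sqrt(-11) = 5 - I*sqrt(11) ≈ 5.0 - 3.3166*I)
C = 1
(C + m)**2 = (1 + (5 - I*sqrt(11)))**2 = (6 - I*sqrt(11))**2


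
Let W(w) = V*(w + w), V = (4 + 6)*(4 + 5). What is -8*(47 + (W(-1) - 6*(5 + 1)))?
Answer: 1352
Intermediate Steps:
V = 90 (V = 10*9 = 90)
W(w) = 180*w (W(w) = 90*(w + w) = 90*(2*w) = 180*w)
-8*(47 + (W(-1) - 6*(5 + 1))) = -8*(47 + (180*(-1) - 6*(5 + 1))) = -8*(47 + (-180 - 6*6)) = -8*(47 + (-180 - 1*36)) = -8*(47 + (-180 - 36)) = -8*(47 - 216) = -8*(-169) = 1352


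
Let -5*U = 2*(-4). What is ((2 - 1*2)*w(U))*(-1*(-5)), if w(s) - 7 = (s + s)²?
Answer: 0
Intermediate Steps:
U = 8/5 (U = -2*(-4)/5 = -⅕*(-8) = 8/5 ≈ 1.6000)
w(s) = 7 + 4*s² (w(s) = 7 + (s + s)² = 7 + (2*s)² = 7 + 4*s²)
((2 - 1*2)*w(U))*(-1*(-5)) = ((2 - 1*2)*(7 + 4*(8/5)²))*(-1*(-5)) = ((2 - 2)*(7 + 4*(64/25)))*5 = (0*(7 + 256/25))*5 = (0*(431/25))*5 = 0*5 = 0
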